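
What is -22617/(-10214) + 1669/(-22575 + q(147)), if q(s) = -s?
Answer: 124214077/58020627 ≈ 2.1409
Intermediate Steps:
-22617/(-10214) + 1669/(-22575 + q(147)) = -22617/(-10214) + 1669/(-22575 - 1*147) = -22617*(-1/10214) + 1669/(-22575 - 147) = 22617/10214 + 1669/(-22722) = 22617/10214 + 1669*(-1/22722) = 22617/10214 - 1669/22722 = 124214077/58020627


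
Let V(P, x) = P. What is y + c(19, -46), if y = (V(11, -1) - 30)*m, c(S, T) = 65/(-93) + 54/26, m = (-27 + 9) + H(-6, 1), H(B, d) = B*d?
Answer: 552970/1209 ≈ 457.38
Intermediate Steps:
m = -24 (m = (-27 + 9) - 6*1 = -18 - 6 = -24)
c(S, T) = 1666/1209 (c(S, T) = 65*(-1/93) + 54*(1/26) = -65/93 + 27/13 = 1666/1209)
y = 456 (y = (11 - 30)*(-24) = -19*(-24) = 456)
y + c(19, -46) = 456 + 1666/1209 = 552970/1209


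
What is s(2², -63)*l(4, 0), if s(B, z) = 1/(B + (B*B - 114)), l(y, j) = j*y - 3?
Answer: 3/94 ≈ 0.031915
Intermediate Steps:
l(y, j) = -3 + j*y
s(B, z) = 1/(-114 + B + B²) (s(B, z) = 1/(B + (B² - 114)) = 1/(B + (-114 + B²)) = 1/(-114 + B + B²))
s(2², -63)*l(4, 0) = (-3 + 0*4)/(-114 + 2² + (2²)²) = (-3 + 0)/(-114 + 4 + 4²) = -3/(-114 + 4 + 16) = -3/(-94) = -1/94*(-3) = 3/94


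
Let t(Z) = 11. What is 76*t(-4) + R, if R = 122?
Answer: 958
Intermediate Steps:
76*t(-4) + R = 76*11 + 122 = 836 + 122 = 958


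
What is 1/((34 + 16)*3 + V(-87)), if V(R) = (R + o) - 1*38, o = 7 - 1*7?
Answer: 1/25 ≈ 0.040000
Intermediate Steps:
o = 0 (o = 7 - 7 = 0)
V(R) = -38 + R (V(R) = (R + 0) - 1*38 = R - 38 = -38 + R)
1/((34 + 16)*3 + V(-87)) = 1/((34 + 16)*3 + (-38 - 87)) = 1/(50*3 - 125) = 1/(150 - 125) = 1/25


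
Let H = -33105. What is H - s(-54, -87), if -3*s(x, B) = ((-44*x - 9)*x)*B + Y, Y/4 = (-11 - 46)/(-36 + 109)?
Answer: 268173965/73 ≈ 3.6736e+6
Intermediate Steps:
Y = -228/73 (Y = 4*((-11 - 46)/(-36 + 109)) = 4*(-57/73) = -228/73 ≈ -3.1233)
s(x, B) = 76/73 - B*x*(-9 - 44*x)/3 (s(x, B) = -(((-44*x - 9)*x)*B - 228/73)/3 = -(((-9 - 44*x)*x)*B - 228/73)/3 = -((x*(-9 - 44*x))*B - 228/73)/3 = -(B*x*(-9 - 44*x) - 228/73)/3 = -(-228/73 + B*x*(-9 - 44*x))/3 = 76/73 - B*x*(-9 - 44*x)/3)
H - s(-54, -87) = -33105 - (76/73 + 3*(-87)*(-54) + (44/3)*(-87)*(-54)²) = -33105 - (76/73 + 14094 + (44/3)*(-87)*2916) = -33105 - (76/73 + 14094 - 3720816) = -33105 - 1*(-270590630/73) = -33105 + 270590630/73 = 268173965/73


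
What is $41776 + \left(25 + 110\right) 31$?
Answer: $45961$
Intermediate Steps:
$41776 + \left(25 + 110\right) 31 = 41776 + 135 \cdot 31 = 41776 + 4185 = 45961$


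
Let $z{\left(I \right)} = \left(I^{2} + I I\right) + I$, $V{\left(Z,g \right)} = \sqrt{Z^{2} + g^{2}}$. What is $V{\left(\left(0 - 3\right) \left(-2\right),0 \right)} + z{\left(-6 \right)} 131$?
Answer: $8652$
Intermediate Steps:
$z{\left(I \right)} = I + 2 I^{2}$ ($z{\left(I \right)} = \left(I^{2} + I^{2}\right) + I = 2 I^{2} + I = I + 2 I^{2}$)
$V{\left(\left(0 - 3\right) \left(-2\right),0 \right)} + z{\left(-6 \right)} 131 = \sqrt{\left(\left(0 - 3\right) \left(-2\right)\right)^{2} + 0^{2}} + - 6 \left(1 + 2 \left(-6\right)\right) 131 = \sqrt{\left(\left(-3\right) \left(-2\right)\right)^{2} + 0} + - 6 \left(1 - 12\right) 131 = \sqrt{6^{2} + 0} + \left(-6\right) \left(-11\right) 131 = \sqrt{36 + 0} + 66 \cdot 131 = \sqrt{36} + 8646 = 6 + 8646 = 8652$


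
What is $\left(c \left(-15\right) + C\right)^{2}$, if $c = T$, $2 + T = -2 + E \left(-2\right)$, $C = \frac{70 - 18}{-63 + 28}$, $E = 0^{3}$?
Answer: $\frac{4194304}{1225} \approx 3423.9$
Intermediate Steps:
$E = 0$
$C = - \frac{52}{35}$ ($C = \frac{52}{-35} = 52 \left(- \frac{1}{35}\right) = - \frac{52}{35} \approx -1.4857$)
$T = -4$ ($T = -2 + \left(-2 + 0 \left(-2\right)\right) = -2 + \left(-2 + 0\right) = -2 - 2 = -4$)
$c = -4$
$\left(c \left(-15\right) + C\right)^{2} = \left(\left(-4\right) \left(-15\right) - \frac{52}{35}\right)^{2} = \left(60 - \frac{52}{35}\right)^{2} = \left(\frac{2048}{35}\right)^{2} = \frac{4194304}{1225}$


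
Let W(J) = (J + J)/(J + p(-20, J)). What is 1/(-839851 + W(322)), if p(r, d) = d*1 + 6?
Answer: -325/272951253 ≈ -1.1907e-6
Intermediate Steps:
p(r, d) = 6 + d (p(r, d) = d + 6 = 6 + d)
W(J) = 2*J/(6 + 2*J) (W(J) = (J + J)/(J + (6 + J)) = (2*J)/(6 + 2*J) = 2*J/(6 + 2*J))
1/(-839851 + W(322)) = 1/(-839851 + 322/(3 + 322)) = 1/(-839851 + 322/325) = 1/(-272951253/325) = -325/272951253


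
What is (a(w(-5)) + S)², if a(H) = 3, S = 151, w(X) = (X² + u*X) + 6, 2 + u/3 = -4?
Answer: 23716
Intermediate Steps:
u = -18 (u = -6 + 3*(-4) = -6 - 12 = -18)
w(X) = 6 + X² - 18*X (w(X) = (X² - 18*X) + 6 = 6 + X² - 18*X)
(a(w(-5)) + S)² = (3 + 151)² = 154² = 23716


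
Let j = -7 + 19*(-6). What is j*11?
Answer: -1331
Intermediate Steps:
j = -121 (j = -7 - 114 = -121)
j*11 = -121*11 = -1331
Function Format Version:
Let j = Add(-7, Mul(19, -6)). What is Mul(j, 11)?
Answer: -1331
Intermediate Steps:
j = -121 (j = Add(-7, -114) = -121)
Mul(j, 11) = Mul(-121, 11) = -1331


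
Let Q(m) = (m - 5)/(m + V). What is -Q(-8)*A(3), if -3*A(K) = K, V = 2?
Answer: 13/6 ≈ 2.1667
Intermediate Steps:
Q(m) = (-5 + m)/(2 + m) (Q(m) = (m - 5)/(m + 2) = (-5 + m)/(2 + m))
A(K) = -K/3
-Q(-8)*A(3) = -(-5 - 8)/(2 - 8)*(-1/3*3) = --13/(-6)*(-1) = -(-1/6*(-13))*(-1) = -13*(-1)/6 = -1*(-13/6) = 13/6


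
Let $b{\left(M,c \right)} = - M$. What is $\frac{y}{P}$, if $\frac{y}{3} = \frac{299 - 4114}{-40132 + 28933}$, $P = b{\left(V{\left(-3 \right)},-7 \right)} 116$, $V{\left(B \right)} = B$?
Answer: $\frac{3815}{1299084} \approx 0.0029367$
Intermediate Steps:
$P = 348$ ($P = \left(-1\right) \left(-3\right) 116 = 3 \cdot 116 = 348$)
$y = \frac{3815}{3733}$ ($y = 3 \frac{299 - 4114}{-40132 + 28933} = 3 \left(- \frac{3815}{-11199}\right) = 3 \left(\left(-3815\right) \left(- \frac{1}{11199}\right)\right) = 3 \cdot \frac{3815}{11199} = \frac{3815}{3733} \approx 1.022$)
$\frac{y}{P} = \frac{3815}{3733 \cdot 348} = \frac{3815}{3733} \cdot \frac{1}{348} = \frac{3815}{1299084}$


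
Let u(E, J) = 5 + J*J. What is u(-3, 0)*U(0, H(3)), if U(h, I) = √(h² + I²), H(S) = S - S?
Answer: 0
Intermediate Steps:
H(S) = 0
U(h, I) = √(I² + h²)
u(E, J) = 5 + J²
u(-3, 0)*U(0, H(3)) = (5 + 0²)*√(0² + 0²) = (5 + 0)*√(0 + 0) = 5*√0 = 5*0 = 0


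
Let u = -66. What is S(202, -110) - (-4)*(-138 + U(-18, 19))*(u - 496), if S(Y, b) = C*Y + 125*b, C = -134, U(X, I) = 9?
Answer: 249174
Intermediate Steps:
S(Y, b) = -134*Y + 125*b
S(202, -110) - (-4)*(-138 + U(-18, 19))*(u - 496) = (-134*202 + 125*(-110)) - (-4)*(-138 + 9)*(-66 - 496) = (-27068 - 13750) - (-4)*(-129*(-562)) = -40818 - (-4)*72498 = -40818 - 1*(-289992) = -40818 + 289992 = 249174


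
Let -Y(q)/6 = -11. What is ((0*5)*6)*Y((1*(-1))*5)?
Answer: 0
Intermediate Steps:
Y(q) = 66 (Y(q) = -6*(-11) = 66)
((0*5)*6)*Y((1*(-1))*5) = ((0*5)*6)*66 = (0*6)*66 = 0*66 = 0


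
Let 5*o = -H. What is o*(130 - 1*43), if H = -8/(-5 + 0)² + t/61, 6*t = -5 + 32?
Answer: 65337/15250 ≈ 4.2844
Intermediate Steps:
t = 9/2 (t = (-5 + 32)/6 = (⅙)*27 = 9/2 ≈ 4.5000)
H = -751/3050 (H = -8/(-5 + 0)² + (9/2)/61 = -8/((-5)²) + (9/2)*(1/61) = -8/25 + 9/122 = -751/3050 ≈ -0.24623)
o = 751/15250 (o = (-1*(-751/3050))/5 = (⅕)*(751/3050) = 751/15250 ≈ 0.049246)
o*(130 - 1*43) = 751*(130 - 1*43)/15250 = 751*(130 - 43)/15250 = (751/15250)*87 = 65337/15250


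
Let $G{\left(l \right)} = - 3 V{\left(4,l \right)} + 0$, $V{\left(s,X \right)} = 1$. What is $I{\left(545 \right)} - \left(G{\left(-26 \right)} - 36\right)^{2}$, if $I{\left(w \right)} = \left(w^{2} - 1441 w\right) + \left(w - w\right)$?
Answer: $-489841$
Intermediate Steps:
$I{\left(w \right)} = w^{2} - 1441 w$ ($I{\left(w \right)} = \left(w^{2} - 1441 w\right) + 0 = w^{2} - 1441 w$)
$G{\left(l \right)} = -3$ ($G{\left(l \right)} = \left(-3\right) 1 + 0 = -3 + 0 = -3$)
$I{\left(545 \right)} - \left(G{\left(-26 \right)} - 36\right)^{2} = 545 \left(-1441 + 545\right) - \left(-3 - 36\right)^{2} = 545 \left(-896\right) - \left(-39\right)^{2} = -488320 - 1521 = -489841$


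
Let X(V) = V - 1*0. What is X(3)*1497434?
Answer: 4492302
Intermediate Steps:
X(V) = V (X(V) = V + 0 = V)
X(3)*1497434 = 3*1497434 = 4492302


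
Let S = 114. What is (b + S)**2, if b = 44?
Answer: 24964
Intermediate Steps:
(b + S)**2 = (44 + 114)**2 = 158**2 = 24964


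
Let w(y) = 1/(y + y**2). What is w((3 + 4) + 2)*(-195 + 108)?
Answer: -29/30 ≈ -0.96667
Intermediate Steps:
w((3 + 4) + 2)*(-195 + 108) = (1/(((3 + 4) + 2)*(1 + ((3 + 4) + 2))))*(-195 + 108) = (1/((7 + 2)*(1 + (7 + 2))))*(-87) = (1/(9*(1 + 9)))*(-87) = ((1/9)/10)*(-87) = ((1/9)*(1/10))*(-87) = (1/90)*(-87) = -29/30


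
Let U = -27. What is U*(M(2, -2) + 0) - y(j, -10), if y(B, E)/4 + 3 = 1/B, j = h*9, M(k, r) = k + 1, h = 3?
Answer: -1867/27 ≈ -69.148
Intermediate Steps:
M(k, r) = 1 + k
j = 27 (j = 3*9 = 27)
y(B, E) = -12 + 4/B
U*(M(2, -2) + 0) - y(j, -10) = -27*((1 + 2) + 0) - (-12 + 4/27) = -27*(3 + 0) - (-12 + 4*(1/27)) = -27*3 - (-12 + 4/27) = -81 - 1*(-320/27) = -81 + 320/27 = -1867/27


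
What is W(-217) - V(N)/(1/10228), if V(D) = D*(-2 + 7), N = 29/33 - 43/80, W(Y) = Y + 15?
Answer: -2330521/132 ≈ -17655.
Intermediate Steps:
W(Y) = 15 + Y
N = 901/2640 (N = 29*(1/33) - 43*1/80 = 29/33 - 43/80 = 901/2640 ≈ 0.34129)
V(D) = 5*D (V(D) = D*5 = 5*D)
W(-217) - V(N)/(1/10228) = (15 - 217) - 5*(901/2640)/(1/10228) = -202 - 901/(528*1/10228) = -202 - 901*10228/528 = -202 - 1*2303857/132 = -202 - 2303857/132 = -2330521/132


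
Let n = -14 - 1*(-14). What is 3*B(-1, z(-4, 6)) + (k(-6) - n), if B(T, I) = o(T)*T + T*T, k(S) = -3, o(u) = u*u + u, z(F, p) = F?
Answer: 0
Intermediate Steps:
n = 0 (n = -14 + 14 = 0)
o(u) = u + u² (o(u) = u² + u = u + u²)
B(T, I) = T² + T²*(1 + T) (B(T, I) = (T*(1 + T))*T + T*T = T²*(1 + T) + T² = T² + T²*(1 + T))
3*B(-1, z(-4, 6)) + (k(-6) - n) = 3*((-1)²*(2 - 1)) + (-3 - 1*0) = 3*(1*1) + (-3 + 0) = 3*1 - 3 = 3 - 3 = 0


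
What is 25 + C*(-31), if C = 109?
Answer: -3354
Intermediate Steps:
25 + C*(-31) = 25 + 109*(-31) = 25 - 3379 = -3354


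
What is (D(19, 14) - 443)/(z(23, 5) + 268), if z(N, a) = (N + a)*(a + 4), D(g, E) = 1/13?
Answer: -2879/3380 ≈ -0.85178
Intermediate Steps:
D(g, E) = 1/13
z(N, a) = (4 + a)*(N + a) (z(N, a) = (N + a)*(4 + a) = (4 + a)*(N + a))
(D(19, 14) - 443)/(z(23, 5) + 268) = (1/13 - 443)/((5² + 4*23 + 4*5 + 23*5) + 268) = -5758/(13*((25 + 92 + 20 + 115) + 268)) = -5758/(13*(252 + 268)) = -5758/13/520 = -5758/13*1/520 = -2879/3380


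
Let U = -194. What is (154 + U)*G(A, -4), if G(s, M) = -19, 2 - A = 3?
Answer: 760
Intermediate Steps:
A = -1 (A = 2 - 1*3 = 2 - 3 = -1)
(154 + U)*G(A, -4) = (154 - 194)*(-19) = -40*(-19) = 760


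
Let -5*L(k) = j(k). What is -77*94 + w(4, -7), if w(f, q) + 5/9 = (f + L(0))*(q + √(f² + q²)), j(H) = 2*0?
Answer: -65399/9 + 4*√65 ≈ -7234.3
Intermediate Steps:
j(H) = 0
L(k) = 0 (L(k) = -⅕*0 = 0)
w(f, q) = -5/9 + f*(q + √(f² + q²)) (w(f, q) = -5/9 + (f + 0)*(q + √(f² + q²)) = -5/9 + f*(q + √(f² + q²)))
-77*94 + w(4, -7) = -77*94 + (-5/9 + 4*(-7) + 4*√(4² + (-7)²)) = -7238 + (-5/9 - 28 + 4*√(16 + 49)) = -7238 + (-5/9 - 28 + 4*√65) = -7238 + (-257/9 + 4*√65) = -65399/9 + 4*√65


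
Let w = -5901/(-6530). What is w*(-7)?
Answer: -41307/6530 ≈ -6.3257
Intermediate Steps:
w = 5901/6530 (w = -5901*(-1/6530) = 5901/6530 ≈ 0.90368)
w*(-7) = (5901/6530)*(-7) = -41307/6530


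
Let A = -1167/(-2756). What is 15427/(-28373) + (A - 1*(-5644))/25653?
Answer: -38194853569/117997745892 ≈ -0.32369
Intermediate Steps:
A = 1167/2756 (A = -1167*(-1/2756) = 1167/2756 ≈ 0.42344)
15427/(-28373) + (A - 1*(-5644))/25653 = 15427/(-28373) + (1167/2756 - 1*(-5644))/25653 = 15427*(-1/28373) + (1167/2756 + 5644)*(1/25653) = -15427/28373 + (15556031/2756)*(1/25653) = -15427/28373 + 15556031/70699668 = -38194853569/117997745892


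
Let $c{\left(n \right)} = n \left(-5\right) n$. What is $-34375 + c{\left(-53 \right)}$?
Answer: $-48420$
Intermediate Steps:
$c{\left(n \right)} = - 5 n^{2}$ ($c{\left(n \right)} = - 5 n n = - 5 n^{2}$)
$-34375 + c{\left(-53 \right)} = -34375 - 5 \left(-53\right)^{2} = -34375 - 14045 = -48420$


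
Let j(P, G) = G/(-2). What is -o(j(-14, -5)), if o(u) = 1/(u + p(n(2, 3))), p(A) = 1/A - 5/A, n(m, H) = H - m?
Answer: ⅔ ≈ 0.66667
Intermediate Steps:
j(P, G) = -G/2 (j(P, G) = G*(-½) = -G/2)
p(A) = -4/A (p(A) = 1/A - 5/A = -4/A)
o(u) = 1/(-4 + u) (o(u) = 1/(u - 4/(3 - 1*2)) = 1/(u - 4/(3 - 2)) = 1/(u - 4/1) = 1/(u - 4*1) = 1/(u - 4) = 1/(-4 + u))
-o(j(-14, -5)) = -1/(-4 - ½*(-5)) = -1/(-4 + 5/2) = -1/(-3/2) = -1*(-⅔) = ⅔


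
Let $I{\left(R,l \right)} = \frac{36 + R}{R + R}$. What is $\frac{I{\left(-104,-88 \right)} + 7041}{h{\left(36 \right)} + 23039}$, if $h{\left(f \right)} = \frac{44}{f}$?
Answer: $\frac{3295341}{10782824} \approx 0.30561$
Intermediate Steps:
$I{\left(R,l \right)} = \frac{36 + R}{2 R}$
$\frac{I{\left(-104,-88 \right)} + 7041}{h{\left(36 \right)} + 23039} = \frac{\frac{36 - 104}{2 \left(-104\right)} + 7041}{\frac{44}{36} + 23039} = \frac{\frac{1}{2} \left(- \frac{1}{104}\right) \left(-68\right) + 7041}{44 \cdot \frac{1}{36} + 23039} = \frac{\frac{17}{52} + 7041}{\frac{11}{9} + 23039} = \frac{366149}{52 \cdot \frac{207362}{9}} = \frac{366149}{52} \cdot \frac{9}{207362} = \frac{3295341}{10782824}$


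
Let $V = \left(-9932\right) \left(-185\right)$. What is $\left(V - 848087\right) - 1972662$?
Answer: $-983329$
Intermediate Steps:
$V = 1837420$
$\left(V - 848087\right) - 1972662 = \left(1837420 - 848087\right) - 1972662 = 989333 - 1972662 = -983329$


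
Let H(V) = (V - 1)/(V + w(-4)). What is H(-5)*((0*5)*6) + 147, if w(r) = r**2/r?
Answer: 147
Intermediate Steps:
w(r) = r
H(V) = (-1 + V)/(-4 + V) (H(V) = (V - 1)/(V - 4) = (-1 + V)/(-4 + V))
H(-5)*((0*5)*6) + 147 = ((-1 - 5)/(-4 - 5))*((0*5)*6) + 147 = (-6/(-9))*(0*6) + 147 = -1/9*(-6)*0 + 147 = (2/3)*0 + 147 = 0 + 147 = 147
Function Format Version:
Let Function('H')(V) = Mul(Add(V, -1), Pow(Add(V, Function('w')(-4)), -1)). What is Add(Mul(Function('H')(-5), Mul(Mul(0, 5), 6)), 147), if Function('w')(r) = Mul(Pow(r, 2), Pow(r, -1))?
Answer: 147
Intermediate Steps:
Function('w')(r) = r
Function('H')(V) = Mul(Pow(Add(-4, V), -1), Add(-1, V)) (Function('H')(V) = Mul(Add(V, -1), Pow(Add(V, -4), -1)) = Mul(Add(-1, V), Pow(Add(-4, V), -1)) = Mul(Pow(Add(-4, V), -1), Add(-1, V)))
Add(Mul(Function('H')(-5), Mul(Mul(0, 5), 6)), 147) = Add(Mul(Mul(Pow(Add(-4, -5), -1), Add(-1, -5)), Mul(Mul(0, 5), 6)), 147) = Add(Mul(Mul(Pow(-9, -1), -6), Mul(0, 6)), 147) = Add(Mul(Mul(Rational(-1, 9), -6), 0), 147) = Add(Mul(Rational(2, 3), 0), 147) = Add(0, 147) = 147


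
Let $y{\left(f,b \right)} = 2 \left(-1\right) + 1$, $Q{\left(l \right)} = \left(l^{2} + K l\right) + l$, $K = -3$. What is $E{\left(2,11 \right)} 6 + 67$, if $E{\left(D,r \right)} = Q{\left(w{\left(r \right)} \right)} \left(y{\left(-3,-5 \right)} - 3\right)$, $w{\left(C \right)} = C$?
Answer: $-2309$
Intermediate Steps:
$Q{\left(l \right)} = l^{2} - 2 l$ ($Q{\left(l \right)} = \left(l^{2} - 3 l\right) + l = l^{2} - 2 l$)
$y{\left(f,b \right)} = -1$ ($y{\left(f,b \right)} = -2 + 1 = -1$)
$E{\left(D,r \right)} = - 4 r \left(-2 + r\right)$ ($E{\left(D,r \right)} = r \left(-2 + r\right) \left(-1 - 3\right) = r \left(-2 + r\right) \left(-4\right) = - 4 r \left(-2 + r\right)$)
$E{\left(2,11 \right)} 6 + 67 = 4 \cdot 11 \left(2 - 11\right) 6 + 67 = 4 \cdot 11 \left(-9\right) 6 + 67 = \left(-396\right) 6 + 67 = -2376 + 67 = -2309$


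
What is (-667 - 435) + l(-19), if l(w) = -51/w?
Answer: -20887/19 ≈ -1099.3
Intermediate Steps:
(-667 - 435) + l(-19) = (-667 - 435) - 51/(-19) = -1102 - 51*(-1/19) = -1102 + 51/19 = -20887/19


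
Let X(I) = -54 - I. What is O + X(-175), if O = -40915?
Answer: -40794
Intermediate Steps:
O + X(-175) = -40915 + (-54 - 1*(-175)) = -40915 + (-54 + 175) = -40915 + 121 = -40794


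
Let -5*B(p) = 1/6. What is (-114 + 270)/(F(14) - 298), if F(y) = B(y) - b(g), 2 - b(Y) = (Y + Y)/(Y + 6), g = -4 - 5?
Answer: -4680/8821 ≈ -0.53055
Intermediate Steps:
g = -9
b(Y) = 2 - 2*Y/(6 + Y) (b(Y) = 2 - (Y + Y)/(Y + 6) = 2 - 2*Y/(6 + Y))
B(p) = -1/30 (B(p) = -1/5/6 = -1/5*1/6 = -1/30)
F(y) = 119/30 (F(y) = -1/30 - 12/(6 - 9) = -1/30 - 12/(-3) = -1/30 - 12*(-1)/3 = -1/30 - 1*(-4) = -1/30 + 4 = 119/30)
(-114 + 270)/(F(14) - 298) = (-114 + 270)/(119/30 - 298) = 156/(-8821/30) = 156*(-30/8821) = -4680/8821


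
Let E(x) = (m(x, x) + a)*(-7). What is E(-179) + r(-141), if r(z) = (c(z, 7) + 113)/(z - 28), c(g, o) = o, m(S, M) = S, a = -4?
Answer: 216369/169 ≈ 1280.3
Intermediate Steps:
r(z) = 120/(-28 + z) (r(z) = (7 + 113)/(z - 28) = 120/(-28 + z))
E(x) = 28 - 7*x (E(x) = (x - 4)*(-7) = (-4 + x)*(-7) = 28 - 7*x)
E(-179) + r(-141) = (28 - 7*(-179)) + 120/(-28 - 141) = (28 + 1253) + 120/(-169) = 1281 + 120*(-1/169) = 1281 - 120/169 = 216369/169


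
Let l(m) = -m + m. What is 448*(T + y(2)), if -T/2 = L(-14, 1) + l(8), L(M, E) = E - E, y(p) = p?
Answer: 896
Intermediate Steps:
L(M, E) = 0
l(m) = 0
T = 0 (T = -2*(0 + 0) = -2*0 = 0)
448*(T + y(2)) = 448*(0 + 2) = 448*2 = 896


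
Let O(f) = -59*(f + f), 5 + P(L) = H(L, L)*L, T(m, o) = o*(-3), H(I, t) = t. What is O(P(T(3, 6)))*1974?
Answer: -74305308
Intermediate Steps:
T(m, o) = -3*o
P(L) = -5 + L**2 (P(L) = -5 + L*L = -5 + L**2)
O(f) = -118*f
O(P(T(3, 6)))*1974 = -118*(-5 + (-3*6)**2)*1974 = -118*(-5 + (-18)**2)*1974 = -118*(-5 + 324)*1974 = -118*319*1974 = -37642*1974 = -74305308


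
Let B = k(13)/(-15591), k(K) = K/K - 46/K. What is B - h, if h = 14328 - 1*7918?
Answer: -433065999/67561 ≈ -6410.0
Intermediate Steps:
k(K) = 1 - 46/K
h = 6410 (h = 14328 - 7918 = 6410)
B = 11/67561 (B = ((-46 + 13)/13)/(-15591) = ((1/13)*(-33))*(-1/15591) = -33/13*(-1/15591) = 11/67561 ≈ 0.00016282)
B - h = 11/67561 - 1*6410 = 11/67561 - 6410 = -433065999/67561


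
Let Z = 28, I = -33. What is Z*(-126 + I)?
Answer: -4452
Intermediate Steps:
Z*(-126 + I) = 28*(-126 - 33) = 28*(-159) = -4452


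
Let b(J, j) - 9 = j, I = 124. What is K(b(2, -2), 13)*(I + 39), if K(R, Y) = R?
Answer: 1141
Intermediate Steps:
b(J, j) = 9 + j
K(b(2, -2), 13)*(I + 39) = (9 - 2)*(124 + 39) = 7*163 = 1141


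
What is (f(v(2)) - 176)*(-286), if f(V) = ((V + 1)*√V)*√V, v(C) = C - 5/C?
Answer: 100815/2 ≈ 50408.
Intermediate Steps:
v(C) = C - 5/C
f(V) = V*(1 + V) (f(V) = ((1 + V)*√V)*√V = (√V*(1 + V))*√V = V*(1 + V))
(f(v(2)) - 176)*(-286) = ((2 - 5/2)*(1 + (2 - 5/2)) - 176)*(-286) = (-(1 - ½)/2 - 176)*(-286) = (-½*½ - 176)*(-286) = (-¼ - 176)*(-286) = -705/4*(-286) = 100815/2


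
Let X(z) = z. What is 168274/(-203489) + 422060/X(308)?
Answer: 1950744067/1424423 ≈ 1369.5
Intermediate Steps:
168274/(-203489) + 422060/X(308) = 168274/(-203489) + 422060/308 = 168274*(-1/203489) + 422060*(1/308) = -168274/203489 + 105515/77 = 1950744067/1424423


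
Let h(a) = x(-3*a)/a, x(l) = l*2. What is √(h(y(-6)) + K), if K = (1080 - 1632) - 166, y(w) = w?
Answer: 2*I*√181 ≈ 26.907*I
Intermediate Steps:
x(l) = 2*l
K = -718 (K = -552 - 166 = -718)
h(a) = -6 (h(a) = (2*(-3*a))/a = (-6*a)/a = -6)
√(h(y(-6)) + K) = √(-6 - 718) = √(-724) = 2*I*√181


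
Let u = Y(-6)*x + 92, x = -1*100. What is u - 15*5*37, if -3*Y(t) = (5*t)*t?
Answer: 3317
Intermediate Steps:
x = -100
Y(t) = -5*t**2/3 (Y(t) = -5*t*t/3 = -5*t**2/3)
u = 6092 (u = -5/3*(-6)**2*(-100) + 92 = -5/3*36*(-100) + 92 = -60*(-100) + 92 = 6000 + 92 = 6092)
u - 15*5*37 = 6092 - 15*5*37 = 6092 - 75*37 = 6092 - 2775 = 3317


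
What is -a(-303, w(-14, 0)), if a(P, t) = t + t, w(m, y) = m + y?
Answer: 28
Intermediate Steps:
a(P, t) = 2*t
-a(-303, w(-14, 0)) = -2*(-14 + 0) = -2*(-14) = -1*(-28) = 28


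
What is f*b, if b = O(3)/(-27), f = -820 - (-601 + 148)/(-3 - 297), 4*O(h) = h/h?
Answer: 82151/10800 ≈ 7.6066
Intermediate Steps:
O(h) = ¼ (O(h) = (h/h)/4 = (¼)*1 = ¼)
f = -82151/100 (f = -820 - (-453)/(-300) = -820 - (-453)*(-1)/300 = -820 - 1*151/100 = -820 - 151/100 = -82151/100 ≈ -821.51)
b = -1/108 (b = (¼)/(-27) = (¼)*(-1/27) = -1/108 ≈ -0.0092593)
f*b = -82151/100*(-1/108) = 82151/10800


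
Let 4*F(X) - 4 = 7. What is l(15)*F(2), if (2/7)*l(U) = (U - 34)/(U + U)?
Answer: -1463/240 ≈ -6.0958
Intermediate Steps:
F(X) = 11/4 (F(X) = 1 + (¼)*7 = 1 + 7/4 = 11/4)
l(U) = 7*(-34 + U)/(4*U) (l(U) = 7*((U - 34)/(U + U))/2 = 7*((-34 + U)/((2*U)))/2 = 7*((-34 + U)*(1/(2*U)))/2 = 7*((-34 + U)/(2*U))/2 = 7*(-34 + U)/(4*U))
l(15)*F(2) = ((7/4)*(-34 + 15)/15)*(11/4) = ((7/4)*(1/15)*(-19))*(11/4) = -133/60*11/4 = -1463/240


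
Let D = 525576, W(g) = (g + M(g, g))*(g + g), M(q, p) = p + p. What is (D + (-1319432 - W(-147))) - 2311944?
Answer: -3235454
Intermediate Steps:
M(q, p) = 2*p
W(g) = 6*g² (W(g) = (g + 2*g)*(g + g) = (3*g)*(2*g) = 6*g²)
(D + (-1319432 - W(-147))) - 2311944 = (525576 + (-1319432 - 6*(-147)²)) - 2311944 = (525576 + (-1319432 - 6*21609)) - 2311944 = (525576 + (-1319432 - 1*129654)) - 2311944 = (525576 + (-1319432 - 129654)) - 2311944 = (525576 - 1449086) - 2311944 = -923510 - 2311944 = -3235454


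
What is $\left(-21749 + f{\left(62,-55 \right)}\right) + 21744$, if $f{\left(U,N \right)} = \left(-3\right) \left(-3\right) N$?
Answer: $-500$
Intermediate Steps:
$f{\left(U,N \right)} = 9 N$
$\left(-21749 + f{\left(62,-55 \right)}\right) + 21744 = \left(-21749 + 9 \left(-55\right)\right) + 21744 = \left(-21749 - 495\right) + 21744 = -22244 + 21744 = -500$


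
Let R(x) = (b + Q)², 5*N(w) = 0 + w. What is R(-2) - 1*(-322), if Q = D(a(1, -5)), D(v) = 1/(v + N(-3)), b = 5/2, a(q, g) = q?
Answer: 347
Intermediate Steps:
N(w) = w/5 (N(w) = (0 + w)/5 = w/5)
b = 5/2 (b = 5*(½) = 5/2 ≈ 2.5000)
D(v) = 1/(-⅗ + v) (D(v) = 1/(v + (⅕)*(-3)) = 1/(v - ⅗) = 1/(-⅗ + v))
Q = 5/2 (Q = 5/(-3 + 5*1) = 5/(-3 + 5) = 5/2 ≈ 2.5000)
R(x) = 25 (R(x) = (5/2 + 5/2)² = 5² = 25)
R(-2) - 1*(-322) = 25 - 1*(-322) = 25 + 322 = 347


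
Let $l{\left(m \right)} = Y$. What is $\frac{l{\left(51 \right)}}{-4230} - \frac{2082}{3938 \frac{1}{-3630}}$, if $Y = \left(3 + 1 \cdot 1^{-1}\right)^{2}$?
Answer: $\frac{726564518}{378585} \approx 1919.2$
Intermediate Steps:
$Y = 16$ ($Y = \left(3 + 1 \cdot 1\right)^{2} = \left(3 + 1\right)^{2} = 4^{2} = 16$)
$l{\left(m \right)} = 16$
$\frac{l{\left(51 \right)}}{-4230} - \frac{2082}{3938 \frac{1}{-3630}} = \frac{16}{-4230} - \frac{2082}{3938 \frac{1}{-3630}} = 16 \left(- \frac{1}{4230}\right) - \frac{2082}{3938 \left(- \frac{1}{3630}\right)} = - \frac{8}{2115} - \frac{2082}{- \frac{179}{165}} = - \frac{8}{2115} - - \frac{343530}{179} = - \frac{8}{2115} + \frac{343530}{179} = \frac{726564518}{378585}$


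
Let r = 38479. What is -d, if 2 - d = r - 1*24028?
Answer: 14449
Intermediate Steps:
d = -14449 (d = 2 - (38479 - 1*24028) = 2 - (38479 - 24028) = 2 - 1*14451 = 2 - 14451 = -14449)
-d = -1*(-14449) = 14449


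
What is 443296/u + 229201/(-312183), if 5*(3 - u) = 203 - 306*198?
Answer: 8476295443/235698165 ≈ 35.963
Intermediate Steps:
u = 12080 (u = 3 - (203 - 306*198)/5 = 3 - (203 - 60588)/5 = 3 - ⅕*(-60385) = 3 + 12077 = 12080)
443296/u + 229201/(-312183) = 443296/12080 + 229201/(-312183) = 443296*(1/12080) + 229201*(-1/312183) = 27706/755 - 229201/312183 = 8476295443/235698165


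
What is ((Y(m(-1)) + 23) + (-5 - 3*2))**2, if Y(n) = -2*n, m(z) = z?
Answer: 196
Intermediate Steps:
((Y(m(-1)) + 23) + (-5 - 3*2))**2 = ((-2*(-1) + 23) + (-5 - 3*2))**2 = ((2 + 23) + (-5 - 6))**2 = (25 - 11)**2 = 14**2 = 196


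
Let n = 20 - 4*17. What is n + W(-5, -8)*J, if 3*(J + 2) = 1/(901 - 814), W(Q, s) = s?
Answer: -8360/261 ≈ -32.031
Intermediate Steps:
n = -48 (n = 20 - 68 = -48)
J = -521/261 (J = -2 + 1/(3*(901 - 814)) = -2 + (⅓)/87 = -2 + (⅓)*(1/87) = -2 + 1/261 = -521/261 ≈ -1.9962)
n + W(-5, -8)*J = -48 - 8*(-521/261) = -48 + 4168/261 = -8360/261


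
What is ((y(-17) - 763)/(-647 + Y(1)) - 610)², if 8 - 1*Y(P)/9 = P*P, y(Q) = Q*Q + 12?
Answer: 31644496321/85264 ≈ 3.7114e+5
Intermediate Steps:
y(Q) = 12 + Q² (y(Q) = Q² + 12 = 12 + Q²)
Y(P) = 72 - 9*P² (Y(P) = 72 - 9*P*P = 72 - 9*P²)
((y(-17) - 763)/(-647 + Y(1)) - 610)² = (((12 + (-17)²) - 763)/(-647 + (72 - 9*1²)) - 610)² = (((12 + 289) - 763)/(-647 + (72 - 9*1)) - 610)² = ((301 - 763)/(-647 + (72 - 9)) - 610)² = (-462/(-647 + 63) - 610)² = (-462/(-584) - 610)² = (-462*(-1/584) - 610)² = (231/292 - 610)² = (-177889/292)² = 31644496321/85264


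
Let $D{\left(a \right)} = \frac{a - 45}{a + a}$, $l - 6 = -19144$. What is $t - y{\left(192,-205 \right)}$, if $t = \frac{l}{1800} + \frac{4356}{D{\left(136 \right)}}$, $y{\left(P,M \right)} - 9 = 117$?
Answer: $\frac{1055158621}{81900} \approx 12884.0$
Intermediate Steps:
$l = -19138$ ($l = 6 - 19144 = -19138$)
$y{\left(P,M \right)} = 126$ ($y{\left(P,M \right)} = 9 + 117 = 126$)
$D{\left(a \right)} = \frac{-45 + a}{2 a}$
$t = \frac{1065478021}{81900}$ ($t = - \frac{19138}{1800} + \frac{4356}{\frac{1}{2} \cdot \frac{1}{136} \left(-45 + 136\right)} = \left(-19138\right) \frac{1}{1800} + \frac{4356}{\frac{1}{2} \cdot \frac{1}{136} \cdot 91} = - \frac{9569}{900} + \frac{4356}{\frac{91}{272}} = - \frac{9569}{900} + 4356 \cdot \frac{272}{91} = - \frac{9569}{900} + \frac{1184832}{91} = \frac{1065478021}{81900} \approx 13010.0$)
$t - y{\left(192,-205 \right)} = \frac{1065478021}{81900} - 126 = \frac{1055158621}{81900}$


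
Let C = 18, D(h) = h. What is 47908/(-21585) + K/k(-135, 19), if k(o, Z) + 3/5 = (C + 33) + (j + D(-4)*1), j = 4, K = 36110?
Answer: 647516489/906570 ≈ 714.25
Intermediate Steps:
k(o, Z) = 252/5 (k(o, Z) = -3/5 + ((18 + 33) + (4 - 4*1)) = -3/5 + (51 + (4 - 4)) = -3/5 + (51 + 0) = -3/5 + 51 = 252/5)
47908/(-21585) + K/k(-135, 19) = 47908/(-21585) + 36110/(252/5) = 47908*(-1/21585) + 36110*(5/252) = -47908/21585 + 90275/126 = 647516489/906570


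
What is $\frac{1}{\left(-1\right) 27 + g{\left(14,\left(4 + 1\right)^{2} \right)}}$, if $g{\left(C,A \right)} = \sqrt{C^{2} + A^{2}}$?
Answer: $\frac{27}{92} + \frac{\sqrt{821}}{92} \approx 0.60493$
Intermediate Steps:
$g{\left(C,A \right)} = \sqrt{A^{2} + C^{2}}$
$\frac{1}{\left(-1\right) 27 + g{\left(14,\left(4 + 1\right)^{2} \right)}} = \frac{1}{\left(-1\right) 27 + \sqrt{\left(\left(4 + 1\right)^{2}\right)^{2} + 14^{2}}} = \frac{1}{-27 + \sqrt{\left(5^{2}\right)^{2} + 196}} = \frac{1}{-27 + \sqrt{25^{2} + 196}} = \frac{1}{-27 + \sqrt{625 + 196}} = \frac{1}{-27 + \sqrt{821}}$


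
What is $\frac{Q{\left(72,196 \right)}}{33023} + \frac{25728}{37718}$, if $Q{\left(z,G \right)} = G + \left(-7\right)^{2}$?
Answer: $\frac{429428327}{622780757} \approx 0.68953$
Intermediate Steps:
$Q{\left(z,G \right)} = 49 + G$ ($Q{\left(z,G \right)} = G + 49 = 49 + G$)
$\frac{Q{\left(72,196 \right)}}{33023} + \frac{25728}{37718} = \frac{49 + 196}{33023} + \frac{25728}{37718} = 245 \cdot \frac{1}{33023} + 25728 \cdot \frac{1}{37718} = \frac{245}{33023} + \frac{12864}{18859} = \frac{429428327}{622780757}$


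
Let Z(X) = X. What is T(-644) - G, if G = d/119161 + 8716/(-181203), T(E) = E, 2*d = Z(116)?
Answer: -479463202150/744563127 ≈ -643.95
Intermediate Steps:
d = 58 (d = (1/2)*116 = 58)
G = -35451638/744563127 (G = 58/119161 + 8716/(-181203) = 58*(1/119161) + 8716*(-1/181203) = 2/4109 - 8716/181203 = -35451638/744563127 ≈ -0.047614)
T(-644) - G = -644 - 1*(-35451638/744563127) = -644 + 35451638/744563127 = -479463202150/744563127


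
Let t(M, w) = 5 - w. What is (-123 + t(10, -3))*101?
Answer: -11615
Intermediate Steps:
(-123 + t(10, -3))*101 = (-123 + (5 - 1*(-3)))*101 = (-123 + (5 + 3))*101 = (-123 + 8)*101 = -115*101 = -11615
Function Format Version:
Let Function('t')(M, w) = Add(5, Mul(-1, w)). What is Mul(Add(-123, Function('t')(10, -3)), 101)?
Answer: -11615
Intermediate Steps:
Mul(Add(-123, Function('t')(10, -3)), 101) = Mul(Add(-123, Add(5, Mul(-1, -3))), 101) = Mul(Add(-123, Add(5, 3)), 101) = Mul(Add(-123, 8), 101) = Mul(-115, 101) = -11615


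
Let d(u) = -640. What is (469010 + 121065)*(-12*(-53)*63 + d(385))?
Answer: 23265477100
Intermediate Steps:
(469010 + 121065)*(-12*(-53)*63 + d(385)) = (469010 + 121065)*(-12*(-53)*63 - 640) = 590075*(636*63 - 640) = 590075*(40068 - 640) = 590075*39428 = 23265477100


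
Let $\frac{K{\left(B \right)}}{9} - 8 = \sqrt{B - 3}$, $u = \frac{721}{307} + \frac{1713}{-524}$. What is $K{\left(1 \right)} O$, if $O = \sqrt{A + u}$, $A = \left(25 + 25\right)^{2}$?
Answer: $\frac{9 \sqrt{16168115275121} \left(8 + i \sqrt{2}\right)}{80434} \approx 3599.3 + 636.28 i$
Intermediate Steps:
$A = 2500$ ($A = 50^{2} = 2500$)
$u = - \frac{148087}{160868}$ ($u = 721 \cdot \frac{1}{307} + 1713 \left(- \frac{1}{524}\right) = \frac{721}{307} - \frac{1713}{524} = - \frac{148087}{160868} \approx -0.92055$)
$K{\left(B \right)} = 72 + 9 \sqrt{-3 + B}$ ($K{\left(B \right)} = 72 + 9 \sqrt{B - 3} = 72 + 9 \sqrt{-3 + B}$)
$O = \frac{\sqrt{16168115275121}}{80434}$ ($O = \sqrt{2500 - \frac{148087}{160868}} = \sqrt{\frac{402021913}{160868}} = \frac{\sqrt{16168115275121}}{80434} \approx 49.991$)
$K{\left(1 \right)} O = \left(72 + 9 \sqrt{-3 + 1}\right) \frac{\sqrt{16168115275121}}{80434} = \left(72 + 9 \sqrt{-2}\right) \frac{\sqrt{16168115275121}}{80434} = \left(72 + 9 i \sqrt{2}\right) \frac{\sqrt{16168115275121}}{80434} = \frac{\sqrt{16168115275121} \left(72 + 9 i \sqrt{2}\right)}{80434}$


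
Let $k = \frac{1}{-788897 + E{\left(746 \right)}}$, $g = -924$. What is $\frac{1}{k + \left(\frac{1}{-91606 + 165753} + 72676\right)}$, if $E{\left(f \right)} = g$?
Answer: $\frac{58562857687}{4256114245976086} \approx 1.376 \cdot 10^{-5}$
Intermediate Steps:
$E{\left(f \right)} = -924$
$k = - \frac{1}{789821}$ ($k = \frac{1}{-788897 - 924} = \frac{1}{-789821} = - \frac{1}{789821} \approx -1.2661 \cdot 10^{-6}$)
$\frac{1}{k + \left(\frac{1}{-91606 + 165753} + 72676\right)} = \frac{1}{- \frac{1}{789821} + \left(\frac{1}{-91606 + 165753} + 72676\right)} = \frac{1}{- \frac{1}{789821} + \left(\frac{1}{74147} + 72676\right)} = \frac{1}{- \frac{1}{789821} + \frac{5388707373}{74147}} = \frac{1}{\frac{4256114245976086}{58562857687}} = \frac{58562857687}{4256114245976086}$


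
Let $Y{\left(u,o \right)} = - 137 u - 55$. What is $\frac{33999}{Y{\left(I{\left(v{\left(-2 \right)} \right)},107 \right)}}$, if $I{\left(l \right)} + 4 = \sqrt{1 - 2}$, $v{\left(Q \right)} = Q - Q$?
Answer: $\frac{16761507}{261818} + \frac{4657863 i}{261818} \approx 64.02 + 17.79 i$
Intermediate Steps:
$v{\left(Q \right)} = 0$
$I{\left(l \right)} = -4 + i$ ($I{\left(l \right)} = -4 + \sqrt{1 - 2} = -4 + \sqrt{-1} = -4 + i$)
$Y{\left(u,o \right)} = -55 - 137 u$
$\frac{33999}{Y{\left(I{\left(v{\left(-2 \right)} \right)},107 \right)}} = \frac{33999}{-55 - 137 \left(-4 + i\right)} = \frac{33999}{-55 + \left(548 - 137 i\right)} = \frac{33999}{493 - 137 i} = 33999 \frac{493 + 137 i}{261818} = \frac{33999 \left(493 + 137 i\right)}{261818}$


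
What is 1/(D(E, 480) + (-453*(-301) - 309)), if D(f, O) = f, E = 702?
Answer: 1/136746 ≈ 7.3128e-6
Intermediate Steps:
1/(D(E, 480) + (-453*(-301) - 309)) = 1/(702 + (-453*(-301) - 309)) = 1/(702 + (136353 - 309)) = 1/(702 + 136044) = 1/136746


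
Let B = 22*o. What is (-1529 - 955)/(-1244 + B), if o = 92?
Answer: -207/65 ≈ -3.1846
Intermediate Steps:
B = 2024 (B = 22*92 = 2024)
(-1529 - 955)/(-1244 + B) = (-1529 - 955)/(-1244 + 2024) = -2484/780 = -2484*1/780 = -207/65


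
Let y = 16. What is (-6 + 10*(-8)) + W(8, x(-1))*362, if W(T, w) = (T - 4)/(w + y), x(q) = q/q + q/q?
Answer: -50/9 ≈ -5.5556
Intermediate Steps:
x(q) = 2 (x(q) = 1 + 1 = 2)
W(T, w) = (-4 + T)/(16 + w) (W(T, w) = (T - 4)/(w + 16) = (-4 + T)/(16 + w))
(-6 + 10*(-8)) + W(8, x(-1))*362 = (-6 + 10*(-8)) + ((-4 + 8)/(16 + 2))*362 = (-6 - 80) + (4/18)*362 = -86 + ((1/18)*4)*362 = -86 + (2/9)*362 = -86 + 724/9 = -50/9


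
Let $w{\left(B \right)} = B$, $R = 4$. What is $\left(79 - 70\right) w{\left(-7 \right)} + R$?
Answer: $-59$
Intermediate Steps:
$\left(79 - 70\right) w{\left(-7 \right)} + R = \left(79 - 70\right) \left(-7\right) + 4 = 9 \left(-7\right) + 4 = -63 + 4 = -59$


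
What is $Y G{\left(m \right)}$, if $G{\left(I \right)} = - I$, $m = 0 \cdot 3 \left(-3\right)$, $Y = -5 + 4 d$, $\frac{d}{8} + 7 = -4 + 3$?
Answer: $0$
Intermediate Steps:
$d = -64$ ($d = -56 + 8 \left(-4 + 3\right) = -56 + 8 \left(-1\right) = -56 - 8 = -64$)
$Y = -261$ ($Y = -5 + 4 \left(-64\right) = -5 - 256 = -261$)
$m = 0$ ($m = 0 \left(-3\right) = 0$)
$Y G{\left(m \right)} = - 261 \left(\left(-1\right) 0\right) = \left(-261\right) 0 = 0$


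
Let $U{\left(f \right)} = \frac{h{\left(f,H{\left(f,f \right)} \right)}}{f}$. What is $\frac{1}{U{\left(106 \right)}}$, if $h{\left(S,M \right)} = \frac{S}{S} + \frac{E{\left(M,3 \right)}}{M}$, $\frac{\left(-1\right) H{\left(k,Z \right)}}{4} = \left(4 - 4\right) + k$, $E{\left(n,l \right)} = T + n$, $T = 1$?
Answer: $\frac{44944}{847} \approx 53.063$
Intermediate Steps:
$E{\left(n,l \right)} = 1 + n$
$H{\left(k,Z \right)} = - 4 k$ ($H{\left(k,Z \right)} = - 4 \left(\left(4 - 4\right) + k\right) = - 4 \left(0 + k\right) = - 4 k$)
$h{\left(S,M \right)} = 1 + \frac{1 + M}{M}$ ($h{\left(S,M \right)} = \frac{S}{S} + \frac{1 + M}{M} = 1 + \frac{1 + M}{M}$)
$U{\left(f \right)} = \frac{2 - \frac{1}{4 f}}{f}$ ($U{\left(f \right)} = \frac{2 + \frac{1}{\left(-4\right) f}}{f} = \frac{2 - \frac{1}{4 f}}{f}$)
$\frac{1}{U{\left(106 \right)}} = \frac{1}{\frac{1}{4} \cdot \frac{1}{11236} \left(-1 + 8 \cdot 106\right)} = \frac{1}{\frac{1}{4} \cdot \frac{1}{11236} \left(-1 + 848\right)} = \frac{1}{\frac{1}{4} \cdot \frac{1}{11236} \cdot 847} = \frac{1}{\frac{847}{44944}} = \frac{44944}{847}$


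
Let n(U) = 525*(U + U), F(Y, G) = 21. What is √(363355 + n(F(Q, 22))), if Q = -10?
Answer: √385405 ≈ 620.81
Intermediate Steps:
n(U) = 1050*U (n(U) = 525*(2*U) = 1050*U)
√(363355 + n(F(Q, 22))) = √(363355 + 1050*21) = √(363355 + 22050) = √385405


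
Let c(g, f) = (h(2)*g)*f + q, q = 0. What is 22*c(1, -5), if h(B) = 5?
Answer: -550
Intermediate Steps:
c(g, f) = 5*f*g (c(g, f) = (5*g)*f + 0 = 5*f*g + 0 = 5*f*g)
22*c(1, -5) = 22*(5*(-5)*1) = 22*(-25) = -550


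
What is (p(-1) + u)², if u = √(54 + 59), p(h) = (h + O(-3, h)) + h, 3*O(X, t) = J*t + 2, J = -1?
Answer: (1 - √113)² ≈ 92.740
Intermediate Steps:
O(X, t) = ⅔ - t/3 (O(X, t) = (-t + 2)/3 = (2 - t)/3 = ⅔ - t/3)
p(h) = ⅔ + 5*h/3 (p(h) = (h + (⅔ - h/3)) + h = (⅔ + 2*h/3) + h = ⅔ + 5*h/3)
u = √113 ≈ 10.630
(p(-1) + u)² = ((⅔ + (5/3)*(-1)) + √113)² = ((⅔ - 5/3) + √113)² = (-1 + √113)²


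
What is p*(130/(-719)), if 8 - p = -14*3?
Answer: -6500/719 ≈ -9.0403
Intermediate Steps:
p = 50 (p = 8 - (-14)*3 = 8 - 1*(-42) = 8 + 42 = 50)
p*(130/(-719)) = 50*(130/(-719)) = 50*(130*(-1/719)) = 50*(-130/719) = -6500/719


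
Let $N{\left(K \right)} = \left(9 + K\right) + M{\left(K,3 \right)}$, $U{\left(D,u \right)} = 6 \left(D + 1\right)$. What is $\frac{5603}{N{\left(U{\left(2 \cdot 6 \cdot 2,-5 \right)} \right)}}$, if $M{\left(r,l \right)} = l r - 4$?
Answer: $\frac{5603}{605} \approx 9.2612$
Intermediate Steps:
$M{\left(r,l \right)} = -4 + l r$
$U{\left(D,u \right)} = 6 + 6 D$ ($U{\left(D,u \right)} = 6 \left(1 + D\right) = 6 + 6 D$)
$N{\left(K \right)} = 5 + 4 K$ ($N{\left(K \right)} = \left(9 + K\right) + \left(-4 + 3 K\right) = 5 + 4 K$)
$\frac{5603}{N{\left(U{\left(2 \cdot 6 \cdot 2,-5 \right)} \right)}} = \frac{5603}{5 + 4 \left(6 + 6 \cdot 2 \cdot 6 \cdot 2\right)} = \frac{5603}{5 + 4 \left(6 + 6 \cdot 12 \cdot 2\right)} = \frac{5603}{5 + 4 \left(6 + 6 \cdot 24\right)} = \frac{5603}{5 + 4 \left(6 + 144\right)} = \frac{5603}{5 + 4 \cdot 150} = \frac{5603}{5 + 600} = \frac{5603}{605}$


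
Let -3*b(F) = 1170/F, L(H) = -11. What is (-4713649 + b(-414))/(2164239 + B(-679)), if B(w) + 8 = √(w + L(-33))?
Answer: -30604269750452/14051687466153 + 325241716*I*√690/323188811721519 ≈ -2.178 + 2.6435e-5*I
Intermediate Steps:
b(F) = -390/F
B(w) = -8 + √(-11 + w) (B(w) = -8 + √(w - 11) = -8 + √(-11 + w))
(-4713649 + b(-414))/(2164239 + B(-679)) = (-4713649 - 390/(-414))/(2164239 + (-8 + √(-11 - 679))) = (-4713649 - 390*(-1/414))/(2164239 + (-8 + √(-690))) = (-4713649 + 65/69)/(2164239 + (-8 + I*√690)) = -325241716/(69*(2164231 + I*√690))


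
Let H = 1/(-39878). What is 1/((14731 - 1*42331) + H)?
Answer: -39878/1100632801 ≈ -3.6232e-5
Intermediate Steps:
H = -1/39878 ≈ -2.5076e-5
1/((14731 - 1*42331) + H) = 1/((14731 - 1*42331) - 1/39878) = 1/((14731 - 42331) - 1/39878) = 1/(-27600 - 1/39878) = 1/(-1100632801/39878) = -39878/1100632801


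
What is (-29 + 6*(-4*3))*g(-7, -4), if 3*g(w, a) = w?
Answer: 707/3 ≈ 235.67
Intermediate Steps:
g(w, a) = w/3
(-29 + 6*(-4*3))*g(-7, -4) = (-29 + 6*(-4*3))*((⅓)*(-7)) = (-29 + 6*(-12))*(-7/3) = (-29 - 72)*(-7/3) = -101*(-7/3) = 707/3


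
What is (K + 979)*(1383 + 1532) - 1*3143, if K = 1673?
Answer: 7727437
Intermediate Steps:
(K + 979)*(1383 + 1532) - 1*3143 = (1673 + 979)*(1383 + 1532) - 1*3143 = 2652*2915 - 3143 = 7730580 - 3143 = 7727437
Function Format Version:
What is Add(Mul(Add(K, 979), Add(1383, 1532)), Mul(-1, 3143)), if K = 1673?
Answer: 7727437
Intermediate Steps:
Add(Mul(Add(K, 979), Add(1383, 1532)), Mul(-1, 3143)) = Add(Mul(Add(1673, 979), Add(1383, 1532)), Mul(-1, 3143)) = Add(Mul(2652, 2915), -3143) = Add(7730580, -3143) = 7727437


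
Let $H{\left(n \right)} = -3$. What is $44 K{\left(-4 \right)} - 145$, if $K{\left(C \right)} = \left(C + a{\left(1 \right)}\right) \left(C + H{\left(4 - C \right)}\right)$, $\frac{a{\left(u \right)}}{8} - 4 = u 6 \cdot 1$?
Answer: $-23553$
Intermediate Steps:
$a{\left(u \right)} = 32 + 48 u$ ($a{\left(u \right)} = 32 + 8 u 6 \cdot 1 = 32 + 8 \cdot 6 u 1 = 32 + 8 \cdot 6 u = 32 + 48 u$)
$K{\left(C \right)} = \left(-3 + C\right) \left(80 + C\right)$ ($K{\left(C \right)} = \left(C + \left(32 + 48 \cdot 1\right)\right) \left(C - 3\right) = \left(C + \left(32 + 48\right)\right) \left(-3 + C\right) = \left(C + 80\right) \left(-3 + C\right) = \left(80 + C\right) \left(-3 + C\right) = \left(-3 + C\right) \left(80 + C\right)$)
$44 K{\left(-4 \right)} - 145 = 44 \left(-240 + \left(-4\right)^{2} + 77 \left(-4\right)\right) - 145 = 44 \left(-240 + 16 - 308\right) - 145 = 44 \left(-532\right) - 145 = -23408 - 145 = -23553$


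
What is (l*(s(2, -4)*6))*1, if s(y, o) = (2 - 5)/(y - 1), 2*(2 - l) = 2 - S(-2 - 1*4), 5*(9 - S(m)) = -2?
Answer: -513/5 ≈ -102.60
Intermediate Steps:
S(m) = 47/5 (S(m) = 9 - ⅕*(-2) = 9 + ⅖ = 47/5)
l = 57/10 (l = 2 - (2 - 1*47/5)/2 = 2 - (2 - 47/5)/2 = 2 - ½*(-37/5) = 2 + 37/10 = 57/10 ≈ 5.7000)
s(y, o) = -3/(-1 + y)
(l*(s(2, -4)*6))*1 = (57*(-3/(-1 + 2)*6)/10)*1 = (57*(-3/1*6)/10)*1 = (57*(-3*1*6)/10)*1 = (57*(-3*6)/10)*1 = ((57/10)*(-18))*1 = -513/5*1 = -513/5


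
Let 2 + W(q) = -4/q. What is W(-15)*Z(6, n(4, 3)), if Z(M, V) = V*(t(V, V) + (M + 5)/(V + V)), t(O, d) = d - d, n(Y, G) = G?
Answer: -143/15 ≈ -9.5333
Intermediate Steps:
W(q) = -2 - 4/q
t(O, d) = 0
Z(M, V) = 5/2 + M/2 (Z(M, V) = V*(0 + (M + 5)/(V + V)) = V*(0 + (5 + M)/((2*V))) = V*(0 + (5 + M)*(1/(2*V))) = V*(0 + (5 + M)/(2*V)) = V*((5 + M)/(2*V)) = 5/2 + M/2)
W(-15)*Z(6, n(4, 3)) = (-2 - 4/(-15))*(5/2 + (1/2)*6) = (-2 - 4*(-1/15))*(5/2 + 3) = (-2 + 4/15)*(11/2) = -26/15*11/2 = -143/15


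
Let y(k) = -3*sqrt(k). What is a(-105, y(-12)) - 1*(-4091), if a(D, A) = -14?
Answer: 4077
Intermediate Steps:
a(-105, y(-12)) - 1*(-4091) = -14 - 1*(-4091) = -14 + 4091 = 4077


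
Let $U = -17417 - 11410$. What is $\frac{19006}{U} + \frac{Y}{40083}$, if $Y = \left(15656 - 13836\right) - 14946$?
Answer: $- \frac{380066900}{385157547} \approx -0.98678$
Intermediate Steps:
$Y = -13126$ ($Y = 1820 - 14946 = -13126$)
$U = -28827$
$\frac{19006}{U} + \frac{Y}{40083} = \frac{19006}{-28827} - \frac{13126}{40083} = 19006 \left(- \frac{1}{28827}\right) - \frac{13126}{40083} = - \frac{19006}{28827} - \frac{13126}{40083} = - \frac{380066900}{385157547}$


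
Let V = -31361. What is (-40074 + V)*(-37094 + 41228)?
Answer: -295312290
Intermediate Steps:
(-40074 + V)*(-37094 + 41228) = (-40074 - 31361)*(-37094 + 41228) = -71435*4134 = -295312290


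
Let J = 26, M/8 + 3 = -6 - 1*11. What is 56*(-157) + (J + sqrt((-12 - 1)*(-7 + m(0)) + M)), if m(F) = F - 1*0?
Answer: -8766 + I*sqrt(69) ≈ -8766.0 + 8.3066*I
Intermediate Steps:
M = -160 (M = -24 + 8*(-6 - 1*11) = -24 + 8*(-6 - 11) = -24 + 8*(-17) = -24 - 136 = -160)
m(F) = F (m(F) = F + 0 = F)
56*(-157) + (J + sqrt((-12 - 1)*(-7 + m(0)) + M)) = 56*(-157) + (26 + sqrt((-12 - 1)*(-7 + 0) - 160)) = -8792 + (26 + sqrt(-13*(-7) - 160)) = -8792 + (26 + sqrt(91 - 160)) = -8792 + (26 + sqrt(-69)) = -8792 + (26 + I*sqrt(69)) = -8766 + I*sqrt(69)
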